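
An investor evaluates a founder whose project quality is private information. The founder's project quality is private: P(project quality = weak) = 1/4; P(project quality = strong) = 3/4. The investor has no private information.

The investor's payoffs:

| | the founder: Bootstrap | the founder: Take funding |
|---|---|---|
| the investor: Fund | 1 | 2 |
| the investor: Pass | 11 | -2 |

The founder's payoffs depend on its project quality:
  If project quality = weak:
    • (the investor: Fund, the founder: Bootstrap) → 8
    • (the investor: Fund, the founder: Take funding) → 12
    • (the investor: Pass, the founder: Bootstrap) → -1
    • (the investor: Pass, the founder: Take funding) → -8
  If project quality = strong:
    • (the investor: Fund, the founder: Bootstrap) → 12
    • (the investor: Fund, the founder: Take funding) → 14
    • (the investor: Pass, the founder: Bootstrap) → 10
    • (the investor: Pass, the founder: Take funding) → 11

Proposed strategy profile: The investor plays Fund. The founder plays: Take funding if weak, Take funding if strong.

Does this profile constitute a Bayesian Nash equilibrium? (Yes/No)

Yes

A profile is a BNE iff every type of every player is best-responding given beliefs about the other side.
The investor plays Fund: E[Fund] = 1/4·(2) + 3/4·(2) = 2; E[Pass] = -2. Best-responding. ✓
The founder (project quality weak), facing Fund: Bootstrap gives 8, Take funding gives 12. Proposed Take funding is best. ✓
The founder (project quality strong), facing Fund: Bootstrap gives 12, Take funding gives 14. Proposed Take funding is best. ✓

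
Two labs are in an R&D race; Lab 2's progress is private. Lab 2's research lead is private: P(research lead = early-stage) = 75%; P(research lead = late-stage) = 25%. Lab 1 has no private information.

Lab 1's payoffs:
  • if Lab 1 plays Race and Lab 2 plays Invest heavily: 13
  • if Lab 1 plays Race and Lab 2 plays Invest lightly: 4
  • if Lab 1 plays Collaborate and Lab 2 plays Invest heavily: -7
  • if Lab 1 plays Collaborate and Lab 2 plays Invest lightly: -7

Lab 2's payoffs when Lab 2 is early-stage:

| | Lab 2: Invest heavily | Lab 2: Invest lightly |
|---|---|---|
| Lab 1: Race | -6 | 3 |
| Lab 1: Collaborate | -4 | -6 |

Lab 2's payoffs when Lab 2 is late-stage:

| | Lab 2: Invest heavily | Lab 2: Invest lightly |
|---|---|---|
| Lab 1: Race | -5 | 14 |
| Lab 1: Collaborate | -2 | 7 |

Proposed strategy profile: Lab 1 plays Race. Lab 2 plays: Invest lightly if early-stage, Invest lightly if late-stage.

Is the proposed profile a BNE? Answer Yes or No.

Lab 1 plays Race: E[Race] = 0.75·(4) + 0.25·(4) = 4; E[Collaborate] = -7. Best-responding. ✓
Lab 2 (research lead early-stage), facing Race: Invest heavily gives -6, Invest lightly gives 3. Proposed Invest lightly is best. ✓
Lab 2 (research lead late-stage), facing Race: Invest heavily gives -5, Invest lightly gives 14. Proposed Invest lightly is best. ✓

Yes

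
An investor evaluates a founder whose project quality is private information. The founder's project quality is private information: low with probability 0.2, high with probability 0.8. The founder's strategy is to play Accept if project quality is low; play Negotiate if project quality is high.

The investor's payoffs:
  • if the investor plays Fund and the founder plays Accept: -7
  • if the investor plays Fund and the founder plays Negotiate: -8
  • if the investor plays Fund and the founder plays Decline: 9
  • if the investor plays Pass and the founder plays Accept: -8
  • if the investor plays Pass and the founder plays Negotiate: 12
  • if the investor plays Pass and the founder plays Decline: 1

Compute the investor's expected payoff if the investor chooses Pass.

8

E[Pass] = 0.2·(-8) + 0.8·12 = (-1.6) + 9.6 = 8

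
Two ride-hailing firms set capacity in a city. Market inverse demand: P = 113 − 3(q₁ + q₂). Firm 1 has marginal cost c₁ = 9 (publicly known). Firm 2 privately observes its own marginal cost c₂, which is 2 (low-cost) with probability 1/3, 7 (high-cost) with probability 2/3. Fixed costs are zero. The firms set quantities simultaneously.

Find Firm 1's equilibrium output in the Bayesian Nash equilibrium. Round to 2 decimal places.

Type-c best response for Firm 2: q₂(c) = (113 − c)/6 − q₁/2.
Firm 1 maximizes expected profit; its first-order condition is 113 − 6q₁ − 3E[q₂] − 9 = 0.
Substituting E[q₂] and solving: E[c₂] = 5.33333, so q₁ = (113 − 2·9 + 5.33333)/9 = 11.1481.

11.15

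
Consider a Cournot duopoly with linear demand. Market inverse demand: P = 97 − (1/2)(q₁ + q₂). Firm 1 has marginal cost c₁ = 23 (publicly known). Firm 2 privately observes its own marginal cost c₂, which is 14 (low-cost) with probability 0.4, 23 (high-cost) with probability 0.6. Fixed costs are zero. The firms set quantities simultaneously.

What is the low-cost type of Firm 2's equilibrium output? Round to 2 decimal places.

Firm 2 with cost c maximizes (97 − (1/2)(q₁+q₂) − c)·q₂, giving q₂(c) = (97 − c − (1/2)q₁).
E[c₂] = 0.4·14 + 0.6·23 = 19.4
Firm 1's FOC against E[q₂] yields q₁ = (97 − 2·23 + E[c₂])/(3/2) = (97 − 46 + 19.4)/(3/2) = 46.9333.
q₂(low-cost) = (97 − 14 − (1/2)·46.9333) = 59.5333.

59.53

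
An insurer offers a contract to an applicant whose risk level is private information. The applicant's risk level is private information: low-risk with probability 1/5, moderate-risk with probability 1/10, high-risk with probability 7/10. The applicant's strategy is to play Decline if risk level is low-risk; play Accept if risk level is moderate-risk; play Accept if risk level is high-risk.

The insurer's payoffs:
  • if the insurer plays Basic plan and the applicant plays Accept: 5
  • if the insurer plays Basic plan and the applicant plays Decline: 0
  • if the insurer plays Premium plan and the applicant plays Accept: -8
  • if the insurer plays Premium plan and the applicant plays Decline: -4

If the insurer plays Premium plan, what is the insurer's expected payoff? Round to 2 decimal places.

-7.20

Take the expectation over the applicant's risk level, weighting each type's action by its prior probability.
E[Premium plan] = 1/5·(-4) + 1/10·(-8) + 7/10·(-8) = (-4/5) + (-4/5) + (-28/5) = -36/5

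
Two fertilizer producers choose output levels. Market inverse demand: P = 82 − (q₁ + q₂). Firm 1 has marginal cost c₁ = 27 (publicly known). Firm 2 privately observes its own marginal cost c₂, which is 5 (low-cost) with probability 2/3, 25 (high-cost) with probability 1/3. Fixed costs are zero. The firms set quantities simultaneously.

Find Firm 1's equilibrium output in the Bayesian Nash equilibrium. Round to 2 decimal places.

Firm 2 with cost c maximizes (82 − (q₁+q₂) − c)·q₂, giving q₂(c) = (82 − c − q₁)/2.
E[c₂] = 2/3·5 + 1/3·25 = 11.6667
Firm 1's FOC against E[q₂] yields q₁ = (82 − 2·27 + E[c₂])/3 = (82 − 54 + 11.6667)/3 = 13.2222.

13.22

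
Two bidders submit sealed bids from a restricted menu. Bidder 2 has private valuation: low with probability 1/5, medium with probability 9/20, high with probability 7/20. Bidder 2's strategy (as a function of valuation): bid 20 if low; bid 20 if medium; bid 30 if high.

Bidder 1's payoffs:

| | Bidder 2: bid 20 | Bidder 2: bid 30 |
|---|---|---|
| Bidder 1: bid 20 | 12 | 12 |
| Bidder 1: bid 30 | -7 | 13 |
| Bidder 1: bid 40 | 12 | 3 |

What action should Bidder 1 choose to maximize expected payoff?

Compute Bidder 1's expected payoff for each action, taking the expectation over Bidder 2's type.
E[bid 20] = 1/5·(12) + 9/20·(12) + 7/20·(12) = 12
E[bid 30] = 1/5·(-7) + 9/20·(-7) + 7/20·(13) = 0
E[bid 40] = 1/5·(12) + 9/20·(12) + 7/20·(3) = 177/20
Best response: bid 20 (12 is the largest).

bid 20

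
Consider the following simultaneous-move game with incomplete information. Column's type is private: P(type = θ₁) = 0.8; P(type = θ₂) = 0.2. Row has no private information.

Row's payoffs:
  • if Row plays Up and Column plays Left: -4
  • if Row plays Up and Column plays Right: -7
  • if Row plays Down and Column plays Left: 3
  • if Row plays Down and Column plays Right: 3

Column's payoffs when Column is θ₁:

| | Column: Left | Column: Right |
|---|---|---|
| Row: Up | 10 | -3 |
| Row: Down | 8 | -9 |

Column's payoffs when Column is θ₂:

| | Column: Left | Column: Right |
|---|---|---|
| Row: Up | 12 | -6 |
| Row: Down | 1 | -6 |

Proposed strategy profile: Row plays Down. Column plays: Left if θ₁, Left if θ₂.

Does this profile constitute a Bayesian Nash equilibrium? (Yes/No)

Row plays Down: E[Down] = 0.8·(3) + 0.2·(3) = 3; E[Up] = -4. Best-responding. ✓
Column (type θ₁), facing Down: Left gives 8, Right gives -9. Proposed Left is best. ✓
Column (type θ₂), facing Down: Left gives 1, Right gives -6. Proposed Left is best. ✓

Yes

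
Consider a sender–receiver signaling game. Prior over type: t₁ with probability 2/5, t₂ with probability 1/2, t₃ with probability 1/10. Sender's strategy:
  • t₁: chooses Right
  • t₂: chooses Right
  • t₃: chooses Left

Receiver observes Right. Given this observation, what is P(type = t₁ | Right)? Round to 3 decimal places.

P(Right) = (2/5)·1 + (1/2)·1 + (1/10)·0 = 9/10
P(t₁ | Right) = ((2/5)·1) / (9/10) = (2/5) / (9/10) = 4/9

0.444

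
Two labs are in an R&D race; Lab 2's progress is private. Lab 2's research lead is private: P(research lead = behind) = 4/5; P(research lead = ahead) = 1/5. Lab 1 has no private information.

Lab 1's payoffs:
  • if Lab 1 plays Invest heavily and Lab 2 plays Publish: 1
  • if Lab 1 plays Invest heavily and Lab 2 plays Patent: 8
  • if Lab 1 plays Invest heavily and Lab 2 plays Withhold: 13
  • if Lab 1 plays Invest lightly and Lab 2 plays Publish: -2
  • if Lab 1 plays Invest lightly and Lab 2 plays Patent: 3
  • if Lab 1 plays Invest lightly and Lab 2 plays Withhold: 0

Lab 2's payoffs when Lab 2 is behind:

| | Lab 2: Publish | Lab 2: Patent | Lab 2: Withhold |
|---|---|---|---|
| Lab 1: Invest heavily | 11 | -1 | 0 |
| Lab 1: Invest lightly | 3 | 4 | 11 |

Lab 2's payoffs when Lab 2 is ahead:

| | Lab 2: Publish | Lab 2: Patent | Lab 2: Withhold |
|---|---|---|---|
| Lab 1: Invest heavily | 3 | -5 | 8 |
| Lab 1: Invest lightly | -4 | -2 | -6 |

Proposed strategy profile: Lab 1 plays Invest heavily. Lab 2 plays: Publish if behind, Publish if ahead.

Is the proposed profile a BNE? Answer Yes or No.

No

Lab 1 plays Invest heavily: E[Invest heavily] = 4/5·(1) + 1/5·(1) = 1; E[Invest lightly] = -2. Best-responding. ✓
Lab 2 (research lead behind), facing Invest heavily: Publish gives 11, Patent gives -1, Withhold gives 0. Proposed Publish is best. ✓
Lab 2 (research lead ahead), facing Invest heavily: Publish gives 3, Patent gives -5, Withhold gives 8. Proposed Publish is not best — profitable deviation exists. ✗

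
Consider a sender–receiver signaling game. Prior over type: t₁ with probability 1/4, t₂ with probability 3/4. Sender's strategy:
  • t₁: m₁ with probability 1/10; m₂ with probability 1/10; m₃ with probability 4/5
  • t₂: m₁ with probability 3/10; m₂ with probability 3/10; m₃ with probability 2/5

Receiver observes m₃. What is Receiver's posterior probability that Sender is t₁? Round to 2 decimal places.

P(m₃) = (1/4)·(4/5) + (3/4)·(2/5) = 1/2
P(t₁ | m₃) = ((1/4)·(4/5)) / (1/2) = (1/5) / (1/2) = 2/5

0.40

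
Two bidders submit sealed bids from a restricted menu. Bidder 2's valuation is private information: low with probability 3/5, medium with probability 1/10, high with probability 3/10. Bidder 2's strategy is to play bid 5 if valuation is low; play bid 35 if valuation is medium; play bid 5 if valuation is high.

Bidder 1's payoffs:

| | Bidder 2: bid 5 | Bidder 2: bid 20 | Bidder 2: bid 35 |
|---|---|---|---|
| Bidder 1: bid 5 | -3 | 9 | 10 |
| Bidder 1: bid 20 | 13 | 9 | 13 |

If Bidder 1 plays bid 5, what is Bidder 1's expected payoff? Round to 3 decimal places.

E[bid 5] = 3/5·(-3) + 1/10·10 + 3/10·(-3) = (-9/5) + 1 + (-9/10) = -17/10

-1.700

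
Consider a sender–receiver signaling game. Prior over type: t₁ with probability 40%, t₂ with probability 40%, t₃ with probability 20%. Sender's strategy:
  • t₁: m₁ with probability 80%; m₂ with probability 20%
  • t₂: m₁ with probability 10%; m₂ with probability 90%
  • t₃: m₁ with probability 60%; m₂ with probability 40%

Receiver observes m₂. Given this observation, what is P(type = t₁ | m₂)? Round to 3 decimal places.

0.154

P(m₂) = 0.4·0.2 + 0.4·0.9 + 0.2·0.4 = 0.52
P(t₁ | m₂) = (0.4·0.2) / 0.52 = 0.08 / 0.52 = 0.153846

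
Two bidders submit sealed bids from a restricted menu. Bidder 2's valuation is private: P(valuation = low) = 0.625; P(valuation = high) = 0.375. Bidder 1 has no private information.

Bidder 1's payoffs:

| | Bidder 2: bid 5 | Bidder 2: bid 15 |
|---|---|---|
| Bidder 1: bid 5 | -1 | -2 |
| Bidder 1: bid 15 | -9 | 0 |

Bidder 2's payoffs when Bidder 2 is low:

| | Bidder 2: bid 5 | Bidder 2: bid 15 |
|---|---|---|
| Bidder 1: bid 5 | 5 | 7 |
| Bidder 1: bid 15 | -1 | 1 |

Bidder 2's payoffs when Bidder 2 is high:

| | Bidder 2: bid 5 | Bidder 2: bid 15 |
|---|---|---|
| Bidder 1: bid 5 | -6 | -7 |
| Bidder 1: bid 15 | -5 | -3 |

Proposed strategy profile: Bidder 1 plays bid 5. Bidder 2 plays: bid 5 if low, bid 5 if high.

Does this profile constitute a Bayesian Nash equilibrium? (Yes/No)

Bidder 1 plays bid 5: E[bid 5] = 0.625·(-1) + 0.375·(-1) = -1; E[bid 15] = -9. Best-responding. ✓
Bidder 2 (valuation low), facing bid 5: bid 5 gives 5, bid 15 gives 7. Proposed bid 5 is not best — profitable deviation exists. ✗
Bidder 2 (valuation high), facing bid 5: bid 5 gives -6, bid 15 gives -7. Proposed bid 5 is best. ✓

No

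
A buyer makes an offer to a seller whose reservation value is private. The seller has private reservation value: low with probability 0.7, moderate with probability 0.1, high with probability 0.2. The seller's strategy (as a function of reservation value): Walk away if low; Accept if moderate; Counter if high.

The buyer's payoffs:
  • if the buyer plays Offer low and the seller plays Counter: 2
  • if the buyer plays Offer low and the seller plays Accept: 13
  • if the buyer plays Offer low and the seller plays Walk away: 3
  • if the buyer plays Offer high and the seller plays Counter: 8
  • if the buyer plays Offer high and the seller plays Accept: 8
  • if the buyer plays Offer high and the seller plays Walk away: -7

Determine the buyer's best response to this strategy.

Offer low

E[Offer low] = 0.7·(3) + 0.1·(13) + 0.2·(2) = 3.8
E[Offer high] = 0.7·(-7) + 0.1·(8) + 0.2·(8) = -2.5
Best response: Offer low (3.8 is the largest).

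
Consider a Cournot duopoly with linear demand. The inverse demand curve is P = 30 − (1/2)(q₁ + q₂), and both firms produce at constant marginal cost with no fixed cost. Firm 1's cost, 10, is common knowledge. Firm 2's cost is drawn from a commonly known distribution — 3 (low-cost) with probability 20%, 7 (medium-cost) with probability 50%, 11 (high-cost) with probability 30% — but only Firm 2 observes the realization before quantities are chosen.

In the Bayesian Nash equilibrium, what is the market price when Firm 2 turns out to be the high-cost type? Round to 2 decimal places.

17.60

Type-c best response for Firm 2: q₂(c) = (30 − c) − q₁/2.
Firm 1 maximizes expected profit; its first-order condition is 30 − q₁ − (1/2)E[q₂] − 10 = 0.
Substituting E[q₂] and solving: E[c₂] = 7.4, so q₁ = (30 − 2·10 + 7.4)/(3/2) = 11.6.
q₂(high-cost) = 13.2, so P = 30 − (1/2)·(11.6 + 13.2) = 17.6.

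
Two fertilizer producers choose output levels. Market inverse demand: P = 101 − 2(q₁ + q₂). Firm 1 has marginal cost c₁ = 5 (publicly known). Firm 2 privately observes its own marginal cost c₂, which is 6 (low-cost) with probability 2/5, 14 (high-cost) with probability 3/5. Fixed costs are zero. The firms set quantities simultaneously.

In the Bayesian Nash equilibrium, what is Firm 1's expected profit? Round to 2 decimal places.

Type-c best response for Firm 2: q₂(c) = (101 − c)/4 − q₁/2.
Firm 1 maximizes expected profit; its first-order condition is 101 − 4q₁ − 2E[q₂] − 5 = 0.
Substituting E[q₂] and solving: E[c₂] = 10.8, so q₁ = (101 − 2·5 + 10.8)/6 = 16.9667.
E[P] = 101 − 2·(q₁ + E[q₂]) = 38.9333; Firm 1's expected profit = (E[P] − 5)·q₁ = (38.9333 − 5)·16.9667 = 575.736.

575.74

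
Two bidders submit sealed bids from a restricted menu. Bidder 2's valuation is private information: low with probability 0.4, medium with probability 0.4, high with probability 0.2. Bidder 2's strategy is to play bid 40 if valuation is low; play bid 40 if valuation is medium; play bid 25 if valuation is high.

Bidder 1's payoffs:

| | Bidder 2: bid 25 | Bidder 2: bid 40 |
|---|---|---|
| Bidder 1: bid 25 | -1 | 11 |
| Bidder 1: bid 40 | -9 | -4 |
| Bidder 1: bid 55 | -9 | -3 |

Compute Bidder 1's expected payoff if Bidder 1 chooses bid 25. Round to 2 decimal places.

8.60

E[bid 25] = 0.4·11 + 0.4·11 + 0.2·(-1) = 4.4 + 4.4 + (-0.2) = 8.6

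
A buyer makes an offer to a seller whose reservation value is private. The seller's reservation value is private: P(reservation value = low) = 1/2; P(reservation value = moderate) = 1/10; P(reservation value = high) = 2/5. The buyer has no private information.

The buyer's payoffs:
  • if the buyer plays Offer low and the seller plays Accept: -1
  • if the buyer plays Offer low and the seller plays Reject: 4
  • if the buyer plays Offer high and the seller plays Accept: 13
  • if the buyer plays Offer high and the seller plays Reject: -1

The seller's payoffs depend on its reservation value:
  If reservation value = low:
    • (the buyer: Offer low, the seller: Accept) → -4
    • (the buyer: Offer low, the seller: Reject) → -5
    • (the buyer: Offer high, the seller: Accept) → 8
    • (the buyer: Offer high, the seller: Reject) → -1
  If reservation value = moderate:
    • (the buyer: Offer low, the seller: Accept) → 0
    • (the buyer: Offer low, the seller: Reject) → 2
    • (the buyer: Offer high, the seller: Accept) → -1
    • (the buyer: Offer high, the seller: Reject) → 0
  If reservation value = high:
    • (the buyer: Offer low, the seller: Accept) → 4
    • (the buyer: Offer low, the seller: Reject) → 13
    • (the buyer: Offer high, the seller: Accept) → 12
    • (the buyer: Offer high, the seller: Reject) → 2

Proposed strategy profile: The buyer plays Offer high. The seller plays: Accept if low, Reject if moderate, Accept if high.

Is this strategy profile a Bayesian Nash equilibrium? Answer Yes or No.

Yes

A profile is a BNE iff every type of every player is best-responding given beliefs about the other side.
The buyer plays Offer high: E[Offer high] = 1/2·(13) + 1/10·(-1) + 2/5·(13) = 58/5; E[Offer low] = -1/2. Best-responding. ✓
The seller (reservation value low), facing Offer high: Accept gives 8, Reject gives -1. Proposed Accept is best. ✓
The seller (reservation value moderate), facing Offer high: Accept gives -1, Reject gives 0. Proposed Reject is best. ✓
The seller (reservation value high), facing Offer high: Accept gives 12, Reject gives 2. Proposed Accept is best. ✓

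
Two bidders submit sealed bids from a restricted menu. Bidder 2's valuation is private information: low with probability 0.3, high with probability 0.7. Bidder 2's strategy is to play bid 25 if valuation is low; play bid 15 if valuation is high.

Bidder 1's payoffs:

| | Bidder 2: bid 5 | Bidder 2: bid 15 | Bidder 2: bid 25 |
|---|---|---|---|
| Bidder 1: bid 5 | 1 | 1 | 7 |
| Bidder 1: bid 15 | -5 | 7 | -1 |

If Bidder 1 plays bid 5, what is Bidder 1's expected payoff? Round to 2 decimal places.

2.80

E[bid 5] = 0.3·7 + 0.7·1 = 2.1 + 0.7 = 2.8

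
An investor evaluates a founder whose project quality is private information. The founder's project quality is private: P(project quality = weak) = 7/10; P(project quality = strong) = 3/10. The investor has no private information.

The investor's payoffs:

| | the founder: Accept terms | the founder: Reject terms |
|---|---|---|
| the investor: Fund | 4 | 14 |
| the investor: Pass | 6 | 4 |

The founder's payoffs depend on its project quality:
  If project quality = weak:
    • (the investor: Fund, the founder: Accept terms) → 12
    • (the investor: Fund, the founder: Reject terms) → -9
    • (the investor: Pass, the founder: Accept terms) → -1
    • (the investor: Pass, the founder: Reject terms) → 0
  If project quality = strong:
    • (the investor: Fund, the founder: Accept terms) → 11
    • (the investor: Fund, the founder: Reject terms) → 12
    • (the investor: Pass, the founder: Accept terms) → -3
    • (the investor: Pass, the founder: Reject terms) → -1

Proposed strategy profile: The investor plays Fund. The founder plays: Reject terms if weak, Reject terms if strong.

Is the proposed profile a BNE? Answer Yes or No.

The investor plays Fund: E[Fund] = 7/10·(14) + 3/10·(14) = 14; E[Pass] = 4. Best-responding. ✓
The founder (project quality weak), facing Fund: Accept terms gives 12, Reject terms gives -9. Proposed Reject terms is not best — profitable deviation exists. ✗
The founder (project quality strong), facing Fund: Accept terms gives 11, Reject terms gives 12. Proposed Reject terms is best. ✓

No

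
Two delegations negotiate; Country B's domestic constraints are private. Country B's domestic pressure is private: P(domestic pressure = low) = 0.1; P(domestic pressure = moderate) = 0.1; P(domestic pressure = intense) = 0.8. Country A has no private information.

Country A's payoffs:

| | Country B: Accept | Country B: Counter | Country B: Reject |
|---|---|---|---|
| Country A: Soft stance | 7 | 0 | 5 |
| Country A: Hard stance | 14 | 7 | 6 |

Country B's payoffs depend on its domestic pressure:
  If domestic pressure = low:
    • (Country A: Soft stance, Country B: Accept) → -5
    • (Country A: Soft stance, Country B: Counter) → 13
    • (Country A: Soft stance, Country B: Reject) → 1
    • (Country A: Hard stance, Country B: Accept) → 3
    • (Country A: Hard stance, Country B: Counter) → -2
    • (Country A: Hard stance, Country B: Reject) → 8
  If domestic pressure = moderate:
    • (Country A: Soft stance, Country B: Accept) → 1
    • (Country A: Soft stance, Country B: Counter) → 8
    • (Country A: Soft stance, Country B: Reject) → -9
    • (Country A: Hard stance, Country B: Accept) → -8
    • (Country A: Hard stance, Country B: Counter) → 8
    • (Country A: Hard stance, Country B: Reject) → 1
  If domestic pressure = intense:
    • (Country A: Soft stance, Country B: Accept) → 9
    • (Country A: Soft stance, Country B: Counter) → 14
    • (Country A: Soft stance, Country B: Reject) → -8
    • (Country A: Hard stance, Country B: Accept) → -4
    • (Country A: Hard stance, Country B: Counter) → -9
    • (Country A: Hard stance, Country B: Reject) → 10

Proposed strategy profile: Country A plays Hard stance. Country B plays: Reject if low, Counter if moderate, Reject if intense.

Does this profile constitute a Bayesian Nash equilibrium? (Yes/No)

Country A plays Hard stance: E[Hard stance] = 0.1·(6) + 0.1·(7) + 0.8·(6) = 6.1; E[Soft stance] = 4.5. Best-responding. ✓
Country B (domestic pressure low), facing Hard stance: Accept gives 3, Counter gives -2, Reject gives 8. Proposed Reject is best. ✓
Country B (domestic pressure moderate), facing Hard stance: Accept gives -8, Counter gives 8, Reject gives 1. Proposed Counter is best. ✓
Country B (domestic pressure intense), facing Hard stance: Accept gives -4, Counter gives -9, Reject gives 10. Proposed Reject is best. ✓

Yes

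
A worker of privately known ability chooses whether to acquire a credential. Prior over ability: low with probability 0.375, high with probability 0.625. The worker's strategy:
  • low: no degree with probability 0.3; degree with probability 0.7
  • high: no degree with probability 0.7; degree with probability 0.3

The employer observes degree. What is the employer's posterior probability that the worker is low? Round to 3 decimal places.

Apply Bayes' rule using the sender's strategy as the likelihood.
P(degree) = 0.375·0.7 + 0.625·0.3 = 0.45
P(low | degree) = (0.375·0.7) / 0.45 = 0.2625 / 0.45 = 0.583333

0.583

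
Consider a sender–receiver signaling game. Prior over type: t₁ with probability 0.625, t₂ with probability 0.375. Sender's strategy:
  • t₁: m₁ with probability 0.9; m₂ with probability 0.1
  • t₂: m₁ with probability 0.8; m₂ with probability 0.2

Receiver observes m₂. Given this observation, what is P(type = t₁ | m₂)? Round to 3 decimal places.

P(m₂) = 0.625·0.1 + 0.375·0.2 = 0.1375
P(t₁ | m₂) = (0.625·0.1) / 0.1375 = 0.0625 / 0.1375 = 0.454545

0.455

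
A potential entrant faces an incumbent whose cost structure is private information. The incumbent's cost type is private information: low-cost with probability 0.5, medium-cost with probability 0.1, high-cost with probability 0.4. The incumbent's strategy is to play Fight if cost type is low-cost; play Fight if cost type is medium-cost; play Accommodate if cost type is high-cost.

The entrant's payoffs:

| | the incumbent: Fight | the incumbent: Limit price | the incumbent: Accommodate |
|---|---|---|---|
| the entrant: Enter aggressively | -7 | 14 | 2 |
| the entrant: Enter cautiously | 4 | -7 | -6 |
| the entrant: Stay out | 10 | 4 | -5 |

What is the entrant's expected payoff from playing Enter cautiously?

Take the expectation over the incumbent's cost type, weighting each type's action by its prior probability.
E[Enter cautiously] = 0.5·4 + 0.1·4 + 0.4·(-6) = 2 + 0.4 + (-2.4) = 0

0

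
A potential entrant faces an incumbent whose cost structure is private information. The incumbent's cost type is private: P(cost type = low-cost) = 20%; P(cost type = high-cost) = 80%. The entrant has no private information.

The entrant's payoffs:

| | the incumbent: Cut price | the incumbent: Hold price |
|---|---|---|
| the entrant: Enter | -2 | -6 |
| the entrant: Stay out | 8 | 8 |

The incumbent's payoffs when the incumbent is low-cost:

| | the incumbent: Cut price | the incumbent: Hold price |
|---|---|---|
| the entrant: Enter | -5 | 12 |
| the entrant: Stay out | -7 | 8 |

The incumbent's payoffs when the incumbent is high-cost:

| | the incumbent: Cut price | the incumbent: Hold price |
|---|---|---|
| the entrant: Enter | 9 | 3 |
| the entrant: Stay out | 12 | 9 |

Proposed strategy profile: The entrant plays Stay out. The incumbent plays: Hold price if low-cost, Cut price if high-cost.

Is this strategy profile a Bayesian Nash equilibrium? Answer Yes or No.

Yes

The entrant plays Stay out: E[Stay out] = 0.2·(8) + 0.8·(8) = 8; E[Enter] = -2.8. Best-responding. ✓
The incumbent (cost type low-cost), facing Stay out: Cut price gives -7, Hold price gives 8. Proposed Hold price is best. ✓
The incumbent (cost type high-cost), facing Stay out: Cut price gives 12, Hold price gives 9. Proposed Cut price is best. ✓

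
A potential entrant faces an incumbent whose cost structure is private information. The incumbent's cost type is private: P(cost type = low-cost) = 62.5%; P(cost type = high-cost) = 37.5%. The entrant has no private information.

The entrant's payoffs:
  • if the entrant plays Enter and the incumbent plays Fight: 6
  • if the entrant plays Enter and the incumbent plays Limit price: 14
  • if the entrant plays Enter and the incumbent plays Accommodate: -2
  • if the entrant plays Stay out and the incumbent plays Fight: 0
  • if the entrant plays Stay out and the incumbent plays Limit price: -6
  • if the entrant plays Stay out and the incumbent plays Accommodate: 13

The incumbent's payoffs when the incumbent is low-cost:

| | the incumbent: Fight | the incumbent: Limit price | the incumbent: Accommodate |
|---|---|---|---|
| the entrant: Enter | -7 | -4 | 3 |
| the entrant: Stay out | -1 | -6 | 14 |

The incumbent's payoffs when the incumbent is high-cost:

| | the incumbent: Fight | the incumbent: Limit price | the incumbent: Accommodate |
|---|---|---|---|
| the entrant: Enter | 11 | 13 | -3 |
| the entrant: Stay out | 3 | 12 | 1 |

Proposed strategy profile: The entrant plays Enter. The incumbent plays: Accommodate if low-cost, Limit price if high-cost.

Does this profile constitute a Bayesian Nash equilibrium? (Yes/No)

No

The entrant plays Enter: E[Enter] = 0.625·(-2) + 0.375·(14) = 4; E[Stay out] = 5.875. Not best-responding. ✗
The incumbent (cost type low-cost), facing Enter: Fight gives -7, Limit price gives -4, Accommodate gives 3. Proposed Accommodate is best. ✓
The incumbent (cost type high-cost), facing Enter: Fight gives 11, Limit price gives 13, Accommodate gives -3. Proposed Limit price is best. ✓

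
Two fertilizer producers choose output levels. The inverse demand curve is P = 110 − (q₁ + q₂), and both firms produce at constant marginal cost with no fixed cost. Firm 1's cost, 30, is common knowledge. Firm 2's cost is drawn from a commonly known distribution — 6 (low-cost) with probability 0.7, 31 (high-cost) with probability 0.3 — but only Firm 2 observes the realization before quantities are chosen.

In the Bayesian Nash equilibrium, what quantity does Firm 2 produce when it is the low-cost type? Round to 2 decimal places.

Firm 2 with cost c maximizes (110 − (q₁+q₂) − c)·q₂, giving q₂(c) = (110 − c − q₁)/2.
E[c₂] = 0.7·6 + 0.3·31 = 13.5
Firm 1's FOC against E[q₂] yields q₁ = (110 − 2·30 + E[c₂])/3 = (110 − 60 + 13.5)/3 = 21.1667.
q₂(low-cost) = (110 − 6 − 21.1667)/2 = 41.4167.

41.42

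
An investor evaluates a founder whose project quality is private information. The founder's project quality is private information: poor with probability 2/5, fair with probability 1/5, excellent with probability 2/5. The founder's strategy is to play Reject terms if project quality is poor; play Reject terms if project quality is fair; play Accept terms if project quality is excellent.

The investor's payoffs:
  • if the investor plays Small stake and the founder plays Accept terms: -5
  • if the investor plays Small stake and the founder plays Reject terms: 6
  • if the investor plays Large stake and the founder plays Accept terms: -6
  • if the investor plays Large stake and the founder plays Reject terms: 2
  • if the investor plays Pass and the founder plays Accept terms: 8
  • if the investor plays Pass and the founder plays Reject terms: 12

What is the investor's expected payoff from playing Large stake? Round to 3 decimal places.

-1.200

E[Large stake] = 2/5·2 + 1/5·2 + 2/5·(-6) = 4/5 + 2/5 + (-12/5) = -6/5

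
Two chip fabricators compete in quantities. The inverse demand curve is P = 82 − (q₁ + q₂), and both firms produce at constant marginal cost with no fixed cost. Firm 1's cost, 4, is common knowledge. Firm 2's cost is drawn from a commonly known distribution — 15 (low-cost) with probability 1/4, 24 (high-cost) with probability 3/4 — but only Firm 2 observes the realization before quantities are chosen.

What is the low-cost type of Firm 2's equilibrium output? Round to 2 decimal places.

Type-c best response for Firm 2: q₂(c) = (82 − c)/2 − q₁/2.
Firm 1 maximizes expected profit; its first-order condition is 82 − 2q₁ − E[q₂] − 4 = 0.
Substituting E[q₂] and solving: E[c₂] = 21.75, so q₁ = (82 − 2·4 + 21.75)/3 = 31.9167.
q₂(low-cost) = (82 − 15 − 31.9167)/2 = 17.5417.

17.54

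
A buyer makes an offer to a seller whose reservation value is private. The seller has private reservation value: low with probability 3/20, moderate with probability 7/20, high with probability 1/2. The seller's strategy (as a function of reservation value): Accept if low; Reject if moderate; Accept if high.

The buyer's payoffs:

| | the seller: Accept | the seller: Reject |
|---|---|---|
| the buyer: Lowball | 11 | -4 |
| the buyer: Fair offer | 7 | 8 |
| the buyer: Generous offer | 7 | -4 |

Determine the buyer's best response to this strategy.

E[Lowball] = 3/20·(11) + 7/20·(-4) + 1/2·(11) = 23/4
E[Fair offer] = 3/20·(7) + 7/20·(8) + 1/2·(7) = 147/20
E[Generous offer] = 3/20·(7) + 7/20·(-4) + 1/2·(7) = 63/20
Best response: Fair offer (147/20 is the largest).

Fair offer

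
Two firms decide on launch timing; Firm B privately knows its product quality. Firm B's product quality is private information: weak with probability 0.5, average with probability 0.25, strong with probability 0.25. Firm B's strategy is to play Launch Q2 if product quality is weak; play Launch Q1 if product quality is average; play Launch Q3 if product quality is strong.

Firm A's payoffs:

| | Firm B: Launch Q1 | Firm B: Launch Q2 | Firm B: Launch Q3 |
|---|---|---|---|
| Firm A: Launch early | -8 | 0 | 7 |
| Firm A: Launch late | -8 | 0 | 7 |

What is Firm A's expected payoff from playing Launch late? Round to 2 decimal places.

-0.25

Take the expectation over Firm B's product quality, weighting each type's action by its prior probability.
E[Launch late] = 0.5·0 + 0.25·(-8) + 0.25·7 = 0 + (-2) + 1.75 = -0.25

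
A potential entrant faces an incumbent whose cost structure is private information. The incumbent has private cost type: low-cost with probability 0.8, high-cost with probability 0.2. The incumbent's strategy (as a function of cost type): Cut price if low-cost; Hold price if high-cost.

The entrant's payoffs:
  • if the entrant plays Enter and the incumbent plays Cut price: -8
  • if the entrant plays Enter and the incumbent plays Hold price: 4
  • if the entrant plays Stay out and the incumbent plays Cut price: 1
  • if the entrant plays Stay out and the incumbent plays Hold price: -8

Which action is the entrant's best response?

Stay out

Compute the entrant's expected payoff for each action, taking the expectation over the incumbent's type.
E[Enter] = 0.8·(-8) + 0.2·(4) = -5.6
E[Stay out] = 0.8·(1) + 0.2·(-8) = -0.8
Best response: Stay out (-0.8 is the largest).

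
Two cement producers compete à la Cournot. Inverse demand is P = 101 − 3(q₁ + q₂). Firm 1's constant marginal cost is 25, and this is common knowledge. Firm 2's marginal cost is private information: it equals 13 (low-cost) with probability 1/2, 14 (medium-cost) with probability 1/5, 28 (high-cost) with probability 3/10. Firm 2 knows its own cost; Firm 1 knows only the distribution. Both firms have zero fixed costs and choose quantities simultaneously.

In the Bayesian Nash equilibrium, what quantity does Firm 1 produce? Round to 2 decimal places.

Type-c best response for Firm 2: q₂(c) = (101 − c)/6 − q₁/2.
Firm 1 maximizes expected profit; its first-order condition is 101 − 6q₁ − 3E[q₂] − 25 = 0.
Substituting E[q₂] and solving: E[c₂] = 17.7, so q₁ = (101 − 2·25 + 17.7)/9 = 7.63333.

7.63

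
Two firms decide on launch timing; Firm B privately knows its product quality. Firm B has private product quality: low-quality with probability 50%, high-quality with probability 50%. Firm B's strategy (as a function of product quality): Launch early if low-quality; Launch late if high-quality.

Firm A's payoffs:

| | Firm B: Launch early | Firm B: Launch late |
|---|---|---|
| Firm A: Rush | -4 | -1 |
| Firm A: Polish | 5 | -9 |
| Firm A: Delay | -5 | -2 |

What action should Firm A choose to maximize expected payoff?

E[Rush] = 0.5·(-4) + 0.5·(-1) = -2.5
E[Polish] = 0.5·(5) + 0.5·(-9) = -2
E[Delay] = 0.5·(-5) + 0.5·(-2) = -3.5
Best response: Polish (-2 is the largest).

Polish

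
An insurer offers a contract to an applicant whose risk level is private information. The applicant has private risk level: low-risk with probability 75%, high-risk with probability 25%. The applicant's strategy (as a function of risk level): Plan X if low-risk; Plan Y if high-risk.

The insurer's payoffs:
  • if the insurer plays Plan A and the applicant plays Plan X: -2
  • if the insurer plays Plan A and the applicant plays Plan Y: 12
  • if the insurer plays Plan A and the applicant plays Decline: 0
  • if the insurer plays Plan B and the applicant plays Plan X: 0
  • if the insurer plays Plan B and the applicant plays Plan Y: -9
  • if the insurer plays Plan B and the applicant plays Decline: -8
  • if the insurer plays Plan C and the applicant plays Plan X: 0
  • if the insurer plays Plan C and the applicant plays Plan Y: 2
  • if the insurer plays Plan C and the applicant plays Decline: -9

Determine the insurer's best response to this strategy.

E[Plan A] = 0.75·(-2) + 0.25·(12) = 1.5
E[Plan B] = 0.75·(0) + 0.25·(-9) = -2.25
E[Plan C] = 0.75·(0) + 0.25·(2) = 0.5
Best response: Plan A (1.5 is the largest).

Plan A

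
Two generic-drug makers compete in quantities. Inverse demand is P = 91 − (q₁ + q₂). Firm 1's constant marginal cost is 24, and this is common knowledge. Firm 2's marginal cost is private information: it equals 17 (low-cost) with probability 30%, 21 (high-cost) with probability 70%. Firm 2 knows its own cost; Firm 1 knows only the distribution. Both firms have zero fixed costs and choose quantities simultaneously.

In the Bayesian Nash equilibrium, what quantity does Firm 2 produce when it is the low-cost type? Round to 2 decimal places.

26.53

Type-c best response for Firm 2: q₂(c) = (91 − c)/2 − q₁/2.
Firm 1 maximizes expected profit; its first-order condition is 91 − 2q₁ − E[q₂] − 24 = 0.
Substituting E[q₂] and solving: E[c₂] = 19.8, so q₁ = (91 − 2·24 + 19.8)/3 = 20.9333.
q₂(low-cost) = (91 − 17 − 20.9333)/2 = 26.5333.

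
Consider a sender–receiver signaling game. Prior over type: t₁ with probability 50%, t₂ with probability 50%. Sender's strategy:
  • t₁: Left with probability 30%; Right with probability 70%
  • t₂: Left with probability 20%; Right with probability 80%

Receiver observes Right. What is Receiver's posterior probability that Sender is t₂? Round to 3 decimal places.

Apply Bayes' rule using the sender's strategy as the likelihood.
P(Right) = 0.5·0.7 + 0.5·0.8 = 0.75
P(t₂ | Right) = (0.5·0.8) / 0.75 = 0.4 / 0.75 = 0.533333

0.533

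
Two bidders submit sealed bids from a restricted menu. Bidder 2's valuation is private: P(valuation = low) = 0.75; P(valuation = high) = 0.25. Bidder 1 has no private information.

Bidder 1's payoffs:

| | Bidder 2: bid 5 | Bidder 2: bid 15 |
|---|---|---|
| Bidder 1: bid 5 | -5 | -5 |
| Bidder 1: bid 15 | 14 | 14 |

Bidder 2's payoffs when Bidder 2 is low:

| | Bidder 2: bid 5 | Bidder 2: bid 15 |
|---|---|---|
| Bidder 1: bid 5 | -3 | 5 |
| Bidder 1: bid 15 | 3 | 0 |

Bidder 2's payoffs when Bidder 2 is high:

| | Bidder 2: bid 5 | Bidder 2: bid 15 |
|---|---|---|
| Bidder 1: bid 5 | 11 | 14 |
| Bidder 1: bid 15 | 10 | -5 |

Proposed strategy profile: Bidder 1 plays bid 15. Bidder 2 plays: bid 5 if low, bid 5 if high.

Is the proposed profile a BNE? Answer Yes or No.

Yes

Bidder 1 plays bid 15: E[bid 15] = 0.75·(14) + 0.25·(14) = 14; E[bid 5] = -5. Best-responding. ✓
Bidder 2 (valuation low), facing bid 15: bid 5 gives 3, bid 15 gives 0. Proposed bid 5 is best. ✓
Bidder 2 (valuation high), facing bid 15: bid 5 gives 10, bid 15 gives -5. Proposed bid 5 is best. ✓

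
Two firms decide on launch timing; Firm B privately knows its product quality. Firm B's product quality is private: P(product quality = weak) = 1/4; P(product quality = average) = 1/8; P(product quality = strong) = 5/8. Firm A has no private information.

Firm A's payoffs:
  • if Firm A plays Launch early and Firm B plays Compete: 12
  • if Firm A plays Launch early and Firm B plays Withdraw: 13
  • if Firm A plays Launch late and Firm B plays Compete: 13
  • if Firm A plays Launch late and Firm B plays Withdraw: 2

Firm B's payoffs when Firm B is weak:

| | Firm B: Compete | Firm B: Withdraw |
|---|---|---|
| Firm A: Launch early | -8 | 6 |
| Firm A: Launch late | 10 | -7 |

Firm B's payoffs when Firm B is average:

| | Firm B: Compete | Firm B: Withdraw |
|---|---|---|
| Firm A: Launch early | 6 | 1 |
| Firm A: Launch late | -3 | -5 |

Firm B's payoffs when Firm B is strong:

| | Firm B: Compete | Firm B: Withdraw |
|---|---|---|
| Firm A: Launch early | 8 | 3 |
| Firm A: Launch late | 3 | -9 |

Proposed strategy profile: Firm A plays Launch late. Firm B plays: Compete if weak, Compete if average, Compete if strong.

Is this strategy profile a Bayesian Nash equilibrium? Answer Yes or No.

Firm A plays Launch late: E[Launch late] = 1/4·(13) + 1/8·(13) + 5/8·(13) = 13; E[Launch early] = 12. Best-responding. ✓
Firm B (product quality weak), facing Launch late: Compete gives 10, Withdraw gives -7. Proposed Compete is best. ✓
Firm B (product quality average), facing Launch late: Compete gives -3, Withdraw gives -5. Proposed Compete is best. ✓
Firm B (product quality strong), facing Launch late: Compete gives 3, Withdraw gives -9. Proposed Compete is best. ✓

Yes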